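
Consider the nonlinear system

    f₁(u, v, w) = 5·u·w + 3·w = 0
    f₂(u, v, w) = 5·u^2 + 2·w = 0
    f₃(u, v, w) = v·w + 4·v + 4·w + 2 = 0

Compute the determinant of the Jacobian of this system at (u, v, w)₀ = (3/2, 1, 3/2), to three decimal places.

J = [[5·w, 0, 5·u + 3], [10·u, 0, 2], [0, w + 4, v + 4]].
At the point, J = [[7.500, 0.000, 10.500], [15.000, 0.000, 2.000], [0.000, 5.500, 5.000]].
det J = 783.750.

783.750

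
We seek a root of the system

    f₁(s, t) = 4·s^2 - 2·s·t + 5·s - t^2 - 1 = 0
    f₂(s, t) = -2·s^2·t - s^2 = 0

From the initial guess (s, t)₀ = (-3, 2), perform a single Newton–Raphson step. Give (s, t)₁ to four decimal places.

At (-3, 2): F = (28.0000, -45.0000).
Jacobian J = [[8·s - 2·t + 5, -2·s - 2·t], [-4·s·t - 2·s, -2·s^2]].
At the point, J = [[-23.0000, 2.0000], [30.0000, -18.0000]] (det J = 354.0000).
Solving J·Δ = −F gives Δ = (1.1695, -0.5508).
Then the next iterate is (s, t)₁ = (-1.8305, 1.4492).

(-1.8305, 1.4492)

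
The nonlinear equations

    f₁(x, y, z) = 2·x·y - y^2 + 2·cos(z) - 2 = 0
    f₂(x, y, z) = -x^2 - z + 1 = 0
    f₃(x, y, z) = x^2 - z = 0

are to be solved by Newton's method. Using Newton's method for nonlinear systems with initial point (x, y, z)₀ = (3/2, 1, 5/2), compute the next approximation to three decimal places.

At (3/2, 1, 5/2): F = (-1.60229, -3.750, -0.250).
Jacobian J = [[2·y, 2·x - 2·y, -2·sin(z)], [-2·x, 0, -1], [2·x, 0, -1]].
At the point, J = [[2.000, 1.000, -1.19694], [-3.000, 0.000, -1.000], [3.000, 0.000, -1.000]] (det J = -6.000).
Solving J·Δ = −F gives Δ = (-0.583, 0.375, -2.000).
Then the next iterate is (x, y, z)₁ = (0.917, 1.375, 0.500).

(0.917, 1.375, 0.500)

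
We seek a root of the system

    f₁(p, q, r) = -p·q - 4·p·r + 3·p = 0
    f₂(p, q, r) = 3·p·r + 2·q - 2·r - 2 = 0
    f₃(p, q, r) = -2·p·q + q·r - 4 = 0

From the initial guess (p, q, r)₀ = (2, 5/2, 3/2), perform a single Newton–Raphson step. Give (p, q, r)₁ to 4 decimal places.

(-0.2000, 2.8500, 1.5500)

At (2, 5/2, 3/2): F = (-11.0000, 9.0000, -10.2500).
Jacobian J = [[-q - 4·r + 3, -p, -4·p], [3·r, 2, 3·p - 2], [-2·q, -2·p + r, q]].
At the point, J = [[-5.5000, -2.0000, -8.0000], [4.5000, 2.0000, 4.0000], [-5.0000, -2.5000, 2.5000]] (det J = -10.0000).
Solving J·Δ = −F gives Δ = (-2.2000, 0.3500, 0.0500).
Then the next iterate is (p, q, r)₁ = (-0.2000, 2.8500, 1.5500).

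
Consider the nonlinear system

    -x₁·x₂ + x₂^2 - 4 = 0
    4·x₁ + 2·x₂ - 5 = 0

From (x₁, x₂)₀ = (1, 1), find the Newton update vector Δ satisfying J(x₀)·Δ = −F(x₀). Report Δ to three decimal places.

At (1, 1): F = (-4.000, 1.000).
Jacobian J = [[-x₂, -x₁ + 2·x₂], [4, 2]].
At the point, J = [[-1.000, 1.000], [4.000, 2.000]] (det J = -6.000).
Solving J·Δ = −F gives Δ = (-1.500, 2.500).

(-1.500, 2.500)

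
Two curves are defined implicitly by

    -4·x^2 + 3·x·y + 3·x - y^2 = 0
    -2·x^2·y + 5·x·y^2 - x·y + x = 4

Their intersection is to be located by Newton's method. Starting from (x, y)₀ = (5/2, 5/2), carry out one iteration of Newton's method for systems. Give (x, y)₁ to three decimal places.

(1.776, 1.749)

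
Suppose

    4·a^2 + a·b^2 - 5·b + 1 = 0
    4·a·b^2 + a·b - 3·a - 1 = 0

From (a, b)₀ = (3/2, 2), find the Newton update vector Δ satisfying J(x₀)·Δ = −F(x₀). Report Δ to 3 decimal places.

At (3/2, 2): F = (6.000, 21.500).
Jacobian J = [[8·a + b^2, 2·a·b - 5], [4·b^2 + b - 3, 8·a·b + a]].
At the point, J = [[16.000, 1.000], [15.000, 25.500]] (det J = 393.000).
Solving J·Δ = −F gives Δ = (-0.335, -0.646).

(-0.335, -0.646)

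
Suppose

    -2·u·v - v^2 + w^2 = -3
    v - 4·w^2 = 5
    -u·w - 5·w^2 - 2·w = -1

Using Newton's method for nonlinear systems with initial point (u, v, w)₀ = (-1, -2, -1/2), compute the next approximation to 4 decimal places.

(-7.2895, 3.1053, 0.2237)

At (-1, -2, -1/2): F = (-4.7500, -8.0000, 0.2500).
Jacobian J = [[-2·v, -2·u - 2·v, 2·w], [0, 1, -8·w], [-w, 0, -u - 10·w - 2]].
At the point, J = [[4.0000, 6.0000, -1.0000], [0.0000, 1.0000, 4.0000], [0.5000, 0.0000, 4.0000]] (det J = 28.5000).
Solving J·Δ = −F gives Δ = (-6.2895, 5.1053, 0.7237).
Then the next iterate is (u, v, w)₁ = (-7.2895, 3.1053, 0.2237).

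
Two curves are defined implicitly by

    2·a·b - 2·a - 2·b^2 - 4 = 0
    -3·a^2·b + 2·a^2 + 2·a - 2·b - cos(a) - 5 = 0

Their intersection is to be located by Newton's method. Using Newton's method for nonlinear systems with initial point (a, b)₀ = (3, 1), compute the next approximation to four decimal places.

(-21.8803, 4.0000)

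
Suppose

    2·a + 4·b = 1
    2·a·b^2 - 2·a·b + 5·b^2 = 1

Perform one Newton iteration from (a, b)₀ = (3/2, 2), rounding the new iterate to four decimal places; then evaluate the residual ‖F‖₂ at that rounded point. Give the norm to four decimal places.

At (3/2, 2): F = (10.0000, 25.0000).
Jacobian J = [[2, 4], [2·b^2 - 2·b, 4·a·b - 2·a + 10·b]].
At the point, J = [[2.0000, 4.0000], [4.0000, 29.0000]] (det J = 42.0000).
Solving J·Δ = −F gives Δ = (-4.5238, -0.2381).
Then the next iterate is (a, b)₁ = (-3.0238, 1.7619).
Re-evaluating at (-3.0238, 1.7619): F = (0.0000, 6.403211), so ‖F‖₂ = 6.4032.

6.4032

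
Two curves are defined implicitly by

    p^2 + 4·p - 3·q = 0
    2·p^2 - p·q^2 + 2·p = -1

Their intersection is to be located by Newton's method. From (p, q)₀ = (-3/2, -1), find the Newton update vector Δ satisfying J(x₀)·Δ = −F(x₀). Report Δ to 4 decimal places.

At (-3/2, -1): F = (-0.7500, 4.0000).
Jacobian J = [[2·p + 4, -3], [4·p - q^2 + 2, -2·p·q]].
At the point, J = [[1.0000, -3.0000], [-5.0000, -3.0000]] (det J = -18.0000).
Solving J·Δ = −F gives Δ = (0.7917, 0.0139).

(0.7917, 0.0139)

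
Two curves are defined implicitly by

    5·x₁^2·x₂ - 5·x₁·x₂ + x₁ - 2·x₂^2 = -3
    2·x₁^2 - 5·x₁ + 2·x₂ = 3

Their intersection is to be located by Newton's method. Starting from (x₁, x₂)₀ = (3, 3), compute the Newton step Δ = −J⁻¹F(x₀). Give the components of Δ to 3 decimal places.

(-1.846, 3.462)

At (3, 3): F = (78.000, 6.000).
Jacobian J = [[10·x₁·x₂ - 5·x₂ + 1, 5·x₁^2 - 5·x₁ - 4·x₂], [4·x₁ - 5, 2]].
At the point, J = [[76.000, 18.000], [7.000, 2.000]] (det J = 26.000).
Solving J·Δ = −F gives Δ = (-1.846, 3.462).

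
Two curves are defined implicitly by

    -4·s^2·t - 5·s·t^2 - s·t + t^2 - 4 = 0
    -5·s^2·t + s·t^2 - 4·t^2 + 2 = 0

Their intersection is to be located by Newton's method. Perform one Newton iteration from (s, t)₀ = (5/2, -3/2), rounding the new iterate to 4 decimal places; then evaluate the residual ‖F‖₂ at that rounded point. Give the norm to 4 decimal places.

At (5/2, -3/2): F = (11.3750, 45.5000).
Jacobian J = [[-8·s·t - 5·t^2 - t, -4·s^2 - 10·s·t - s + 2·t], [-10·s·t + t^2, -5·s^2 + 2·s·t - 8·t]].
At the point, J = [[20.2500, 7.0000], [39.7500, -26.7500]] (det J = -819.9375).
Solving J·Δ = −F gives Δ = (-0.7595, 0.5723).
Then the next iterate is (s, t)₁ = (1.7405, -0.9277).
Re-evaluating at (1.7405, -0.9277): F = (2.226956, 14.107007), so ‖F‖₂ = 14.2817.

14.2817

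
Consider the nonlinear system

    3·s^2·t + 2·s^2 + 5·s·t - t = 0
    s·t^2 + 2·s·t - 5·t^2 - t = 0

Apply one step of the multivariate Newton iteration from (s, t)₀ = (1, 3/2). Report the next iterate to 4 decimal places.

(0.6759, 0.6635)

At (1, 3/2): F = (12.5000, -7.5000).
Jacobian J = [[6·s·t + 4·s + 5·t, 3·s^2 + 5·s - 1], [t^2 + 2·t, 2·s·t + 2·s - 10·t - 1]].
At the point, J = [[20.5000, 7.0000], [5.2500, -11.0000]] (det J = -262.2500).
Solving J·Δ = −F gives Δ = (-0.3241, -0.8365).
Then the next iterate is (s, t)₁ = (0.6759, 0.6635).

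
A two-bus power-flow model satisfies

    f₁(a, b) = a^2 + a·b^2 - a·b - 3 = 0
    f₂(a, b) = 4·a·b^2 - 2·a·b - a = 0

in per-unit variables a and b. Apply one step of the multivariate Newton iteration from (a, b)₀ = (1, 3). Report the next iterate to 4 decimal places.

At (1, 3): F = (4.0000, 29.0000).
Jacobian J = [[2·a + b^2 - b, 2·a·b - a], [4·b^2 - 2·b - 1, 8·a·b - 2·a]].
At the point, J = [[8.0000, 5.0000], [29.0000, 22.0000]] (det J = 31.0000).
Solving J·Δ = −F gives Δ = (1.8387, -3.7419).
Then the next iterate is (a, b)₁ = (2.8387, -0.7419).

(2.8387, -0.7419)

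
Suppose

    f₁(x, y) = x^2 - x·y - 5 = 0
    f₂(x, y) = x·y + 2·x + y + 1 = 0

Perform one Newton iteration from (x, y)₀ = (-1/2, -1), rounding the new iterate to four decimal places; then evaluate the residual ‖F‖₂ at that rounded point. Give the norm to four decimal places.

87.9472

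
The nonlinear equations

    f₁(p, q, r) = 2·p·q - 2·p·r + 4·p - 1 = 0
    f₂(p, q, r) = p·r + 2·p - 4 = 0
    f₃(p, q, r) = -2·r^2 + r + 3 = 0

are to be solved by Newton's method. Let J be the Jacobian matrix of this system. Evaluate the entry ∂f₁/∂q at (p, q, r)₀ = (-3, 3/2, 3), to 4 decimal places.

-6.0000

∂f₁/∂q = 2·p.
At (-3, 3/2, 3) this is -6.0000.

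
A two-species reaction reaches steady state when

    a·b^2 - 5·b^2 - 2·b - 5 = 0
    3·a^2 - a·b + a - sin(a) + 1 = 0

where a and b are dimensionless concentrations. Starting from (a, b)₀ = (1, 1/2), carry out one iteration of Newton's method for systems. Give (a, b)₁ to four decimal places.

(0.1847, -0.7006)

At (1, 1/2): F = (-7.0000, 3.658529).
Jacobian J = [[b^2, 2·a·b - 10·b - 2], [6·a - b - cos(a) + 1, -a]].
At the point, J = [[0.2500, -6.0000], [5.959698, -1.0000]] (det J = 35.508186).
Solving J·Δ = −F gives Δ = (-0.8153, -1.2006).
Then the next iterate is (a, b)₁ = (0.1847, -0.7006).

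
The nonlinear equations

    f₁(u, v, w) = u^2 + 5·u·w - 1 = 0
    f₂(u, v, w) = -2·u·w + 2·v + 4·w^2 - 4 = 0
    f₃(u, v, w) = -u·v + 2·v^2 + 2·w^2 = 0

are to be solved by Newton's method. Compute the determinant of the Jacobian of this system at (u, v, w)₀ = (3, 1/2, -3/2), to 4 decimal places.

15.0000

J = [[2·u + 5·w, 0, 5·u], [-2·w, 2, -2·u + 8·w], [-v, -u + 4·v, 4·w]].
At the point, J = [[-1.5000, 0.0000, 15.0000], [3.0000, 2.0000, -18.0000], [-0.5000, -1.0000, -6.0000]].
det J = 15.0000.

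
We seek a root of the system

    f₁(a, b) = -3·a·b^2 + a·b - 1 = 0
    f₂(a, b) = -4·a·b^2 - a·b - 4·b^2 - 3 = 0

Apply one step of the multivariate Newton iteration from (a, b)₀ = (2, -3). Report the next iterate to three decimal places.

(1.669, -1.656)

At (2, -3): F = (-61.000, -105.000).
Jacobian J = [[-3·b^2 + b, -6·a·b + a], [-4·b^2 - b, -8·a·b - a - 8·b]].
At the point, J = [[-30.000, 38.000], [-33.000, 70.000]] (det J = -846.000).
Solving J·Δ = −F gives Δ = (-0.331, 1.344).
Then the next iterate is (a, b)₁ = (1.669, -1.656).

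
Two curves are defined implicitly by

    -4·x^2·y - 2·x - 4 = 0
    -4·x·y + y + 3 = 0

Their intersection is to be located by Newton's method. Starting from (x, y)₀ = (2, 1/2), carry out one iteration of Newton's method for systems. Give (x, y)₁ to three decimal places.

(-0.737, 1.211)

At (2, 1/2): F = (-16.000, -0.500).
Jacobian J = [[-8·x·y - 2, -4·x^2], [-4·y, -4·x + 1]].
At the point, J = [[-10.000, -16.000], [-2.000, -7.000]] (det J = 38.000).
Solving J·Δ = −F gives Δ = (-2.737, 0.711).
Then the next iterate is (x, y)₁ = (-0.737, 1.211).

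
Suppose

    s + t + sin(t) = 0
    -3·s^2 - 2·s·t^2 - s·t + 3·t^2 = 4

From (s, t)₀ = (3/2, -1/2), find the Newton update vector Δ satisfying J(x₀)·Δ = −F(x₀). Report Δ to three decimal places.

(-1.169, 0.345)

At (3/2, -1/2): F = (0.52057, -10.000).
Jacobian J = [[1, cos(t) + 1], [-6·s - 2·t^2 - t, -4·s·t - s + 6·t]].
At the point, J = [[1.000, 1.87758], [-9.000, -1.500]] (det J = 15.39824).
Solving J·Δ = −F gives Δ = (-1.169, 0.345).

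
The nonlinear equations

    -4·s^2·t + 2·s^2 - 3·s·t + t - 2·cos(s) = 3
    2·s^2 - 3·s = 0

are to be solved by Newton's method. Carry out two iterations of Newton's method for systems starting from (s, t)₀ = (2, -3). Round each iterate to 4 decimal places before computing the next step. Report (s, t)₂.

(1.5059, -0.0065)

At (2, -3): F = (68.832294, 2.0000).
Jacobian J = [[-8·s·t + 4·s - 3·t + 2·sin(s), -4·s^2 - 3·s + 1], [4·s - 3, 0]].
At the point, J = [[66.818595, -21.0000], [5.0000, 0.0000]] (det J = 105.0000).
Solving J·Δ = −F gives Δ = (-0.4000, 2.0050).
Then the next iterate is (s, t)₁ = (1.6000, -0.9950).
Round to (1.6000, -0.9950) and repeat: F = (16.148199, 0.3200), J = [[24.120147, -14.0400], [3.4000, 0.0000]].
Δ = (-0.0941, 0.9885), so (s, t)₂ = (1.5059, -0.0065).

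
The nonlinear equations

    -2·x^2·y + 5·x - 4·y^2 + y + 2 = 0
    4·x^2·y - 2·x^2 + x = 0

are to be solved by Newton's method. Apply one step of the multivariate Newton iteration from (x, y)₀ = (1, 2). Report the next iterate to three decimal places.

(0.641, 1.416)

At (1, 2): F = (-11.000, 7.000).
Jacobian J = [[-4·x·y + 5, -2·x^2 - 8·y + 1], [8·x·y - 4·x + 1, 4·x^2]].
At the point, J = [[-3.000, -17.000], [13.000, 4.000]] (det J = 209.000).
Solving J·Δ = −F gives Δ = (-0.359, -0.584).
Then the next iterate is (x, y)₁ = (0.641, 1.416).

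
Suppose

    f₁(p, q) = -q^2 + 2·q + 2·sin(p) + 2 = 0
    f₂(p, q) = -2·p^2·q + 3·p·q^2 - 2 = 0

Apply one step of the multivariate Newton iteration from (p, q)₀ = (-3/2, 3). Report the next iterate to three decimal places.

At (-3/2, 3): F = (-2.99499, -56.000).
Jacobian J = [[2·cos(p), -2·q + 2], [-4·p·q + 3·q^2, -2·p^2 + 6·p·q]].
At the point, J = [[0.14147, -4.000], [45.000, -31.500]] (det J = 175.54356).
Solving J·Δ = −F gives Δ = (0.739, -0.723).
Then the next iterate is (p, q)₁ = (-0.761, 2.277).

(-0.761, 2.277)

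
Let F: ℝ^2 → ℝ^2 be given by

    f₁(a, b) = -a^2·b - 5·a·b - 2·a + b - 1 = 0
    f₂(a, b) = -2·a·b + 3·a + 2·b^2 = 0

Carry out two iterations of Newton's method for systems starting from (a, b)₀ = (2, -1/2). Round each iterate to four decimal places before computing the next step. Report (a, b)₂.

At (2, -1/2): F = (1.5000, 8.5000).
Jacobian J = [[-2·a·b - 5·b - 2, -a^2 - 5·a + 1], [-2·b + 3, -2·a + 4·b]].
At the point, J = [[2.5000, -13.0000], [4.0000, -6.0000]] (det J = 37.0000).
Solving J·Δ = −F gives Δ = (-2.7432, -0.4122).
Then the next iterate is (a, b)₁ = (-0.7432, -0.9122).
Round to (-0.7432, -0.9122) and repeat: F = (-3.311685, -1.921276), J = [[1.205106, 4.163654], [4.8244, -2.1624]].
Δ = (0.6681, 0.6020), so (a, b)₂ = (-0.0751, -0.3102).

(-0.0751, -0.3102)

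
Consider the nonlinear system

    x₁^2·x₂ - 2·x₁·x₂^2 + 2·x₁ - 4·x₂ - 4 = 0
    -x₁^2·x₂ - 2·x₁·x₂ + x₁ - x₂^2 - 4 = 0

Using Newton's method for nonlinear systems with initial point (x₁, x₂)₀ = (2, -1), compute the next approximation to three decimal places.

(1.500, -0.750)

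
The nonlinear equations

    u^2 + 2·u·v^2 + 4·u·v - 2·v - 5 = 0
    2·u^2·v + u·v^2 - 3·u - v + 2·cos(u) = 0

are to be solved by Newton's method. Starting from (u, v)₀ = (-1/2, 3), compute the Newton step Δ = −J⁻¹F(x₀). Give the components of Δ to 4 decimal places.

At (-1/2, 3): F = (-25.7500, -2.744835).
Jacobian J = [[2·u + 2·v^2 + 4·v, 4·u·v + 4·u - 2], [4·u·v + v^2 - 2·sin(u) - 3, 2·u^2 + 2·u·v - 1]].
At the point, J = [[29.0000, -10.0000], [0.958851, -3.5000]] (det J = -91.911489).
Solving J·Δ = −F gives Δ = (0.6819, -0.5974).

(0.6819, -0.5974)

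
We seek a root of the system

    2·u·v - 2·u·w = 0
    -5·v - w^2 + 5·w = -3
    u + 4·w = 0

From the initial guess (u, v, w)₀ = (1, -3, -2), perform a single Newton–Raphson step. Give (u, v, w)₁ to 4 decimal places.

At (1, -3, -2): F = (-2.0000, 4.0000, -7.0000).
Jacobian J = [[2·v - 2·w, 2·u, -2·u], [0, -5, -2·w + 5], [1, 0, 4]].
At the point, J = [[-2.0000, 2.0000, -2.0000], [0.0000, -5.0000, 9.0000], [1.0000, 0.0000, 4.0000]] (det J = 48.0000).
Solving J·Δ = −F gives Δ = (1.0000, 3.5000, 1.5000).
Then the next iterate is (u, v, w)₁ = (2.0000, 0.5000, -0.5000).

(2.0000, 0.5000, -0.5000)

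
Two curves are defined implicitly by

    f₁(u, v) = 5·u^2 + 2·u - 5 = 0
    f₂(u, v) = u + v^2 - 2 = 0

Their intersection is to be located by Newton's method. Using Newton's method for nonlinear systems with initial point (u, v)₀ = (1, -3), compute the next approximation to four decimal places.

At (1, -3): F = (2.0000, 8.0000).
Jacobian J = [[10·u + 2, 0], [1, 2·v]].
At the point, J = [[12.0000, 0.0000], [1.0000, -6.0000]] (det J = -72.0000).
Solving J·Δ = −F gives Δ = (-0.1667, 1.3056).
Then the next iterate is (u, v)₁ = (0.8333, -1.6944).

(0.8333, -1.6944)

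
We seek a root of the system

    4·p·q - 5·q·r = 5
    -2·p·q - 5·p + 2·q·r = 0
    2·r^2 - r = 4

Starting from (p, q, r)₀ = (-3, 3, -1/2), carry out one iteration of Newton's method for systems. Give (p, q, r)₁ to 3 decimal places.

At (-3, 3, -1/2): F = (-33.500, 30.000, -3.000).
Jacobian J = [[4·q, 4·p - 5·r, -5·q], [-2·q - 5, -2·p + 2·r, 2·q], [0, 0, 4·r - 1]].
At the point, J = [[12.000, -9.500, -15.000], [-11.000, 5.000, 6.000], [0.000, 0.000, -3.000]] (det J = 133.500).
Solving J·Δ = −F gives Δ = (3.045, 1.899, -1.000).
Then the next iterate is (p, q, r)₁ = (0.045, 4.899, -1.500).

(0.045, 4.899, -1.500)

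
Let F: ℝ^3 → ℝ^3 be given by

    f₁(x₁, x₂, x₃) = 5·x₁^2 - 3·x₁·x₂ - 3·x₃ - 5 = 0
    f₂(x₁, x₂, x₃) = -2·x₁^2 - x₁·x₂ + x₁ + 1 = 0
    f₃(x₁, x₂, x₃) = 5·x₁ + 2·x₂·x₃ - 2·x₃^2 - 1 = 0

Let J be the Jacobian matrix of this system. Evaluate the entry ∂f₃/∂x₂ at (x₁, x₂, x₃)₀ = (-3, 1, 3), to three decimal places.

∂f₃/∂x₂ = 2·x₃.
At (-3, 1, 3) this is 6.000.

6.000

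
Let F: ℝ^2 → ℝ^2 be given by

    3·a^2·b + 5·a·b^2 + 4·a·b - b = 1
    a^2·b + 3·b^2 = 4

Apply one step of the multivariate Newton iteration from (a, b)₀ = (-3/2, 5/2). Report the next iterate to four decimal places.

At (-3/2, 5/2): F = (-48.5000, 20.3750).
Jacobian J = [[6·a·b + 5·b^2 + 4·b, 3·a^2 + 10·a·b + 4·a - 1], [2·a·b, a^2 + 6·b]].
At the point, J = [[18.7500, -37.7500], [-7.5000, 17.2500]] (det J = 40.3125).
Solving J·Δ = −F gives Δ = (1.6736, -0.4535).
Then the next iterate is (a, b)₁ = (0.1736, 2.0465).

(0.1736, 2.0465)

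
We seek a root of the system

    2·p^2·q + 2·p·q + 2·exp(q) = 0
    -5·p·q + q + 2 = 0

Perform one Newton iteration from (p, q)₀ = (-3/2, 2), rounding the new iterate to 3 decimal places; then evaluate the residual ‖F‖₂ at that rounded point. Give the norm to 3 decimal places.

12.155

At (-3/2, 2): F = (17.77811, 19.000).
Jacobian J = [[4·p·q + 2·q, 2·p^2 + 2·p + 2·exp(q)], [-5·q, -5·p + 1]].
At the point, J = [[-8.000, 16.27811], [-10.000, 8.500]] (det J = 94.78112).
Solving J·Δ = −F gives Δ = (1.669, -0.272).
Then the next iterate is (p, q)₁ = (0.169, 1.728).
Re-evaluating at (0.169, 1.728): F = (11.94154, 2.26784), so ‖F‖₂ = 12.155.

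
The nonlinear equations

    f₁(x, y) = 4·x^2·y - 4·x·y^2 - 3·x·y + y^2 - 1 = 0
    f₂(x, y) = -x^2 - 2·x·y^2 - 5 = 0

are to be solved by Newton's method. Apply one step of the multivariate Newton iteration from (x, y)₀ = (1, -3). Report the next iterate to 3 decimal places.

(1.362, -0.397)

At (1, -3): F = (-31.000, -24.000).
Jacobian J = [[8·x·y - 4·y^2 - 3·y, 4·x^2 - 8·x·y - 3·x + 2·y], [-2·x - 2·y^2, -4·x·y]].
At the point, J = [[-51.000, 19.000], [-20.000, 12.000]] (det J = -232.000).
Solving J·Δ = −F gives Δ = (0.362, 2.603).
Then the next iterate is (x, y)₁ = (1.362, -0.397).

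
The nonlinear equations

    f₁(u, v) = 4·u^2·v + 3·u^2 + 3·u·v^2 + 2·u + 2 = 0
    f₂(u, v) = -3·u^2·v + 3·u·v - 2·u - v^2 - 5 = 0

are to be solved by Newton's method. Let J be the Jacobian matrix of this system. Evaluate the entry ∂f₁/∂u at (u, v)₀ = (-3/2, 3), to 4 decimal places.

-16.0000

∂f₁/∂u = 8·u·v + 6·u + 3·v^2 + 2.
At (-3/2, 3) this is -16.0000.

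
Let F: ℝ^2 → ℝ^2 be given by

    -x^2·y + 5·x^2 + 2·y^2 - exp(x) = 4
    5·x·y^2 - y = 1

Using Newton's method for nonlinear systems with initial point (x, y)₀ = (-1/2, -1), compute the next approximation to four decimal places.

(-3.4078, 3.2597)

At (-1/2, -1): F = (-1.106531, -2.5000).
Jacobian J = [[-2·x·y + 10·x - exp(x), -x^2 + 4·y], [5·y^2, 10·x·y - 1]].
At the point, J = [[-6.606531, -4.2500], [5.0000, 4.0000]] (det J = -5.176123).
Solving J·Δ = −F gives Δ = (-2.9078, 4.2597).
Then the next iterate is (x, y)₁ = (-3.4078, 3.2597).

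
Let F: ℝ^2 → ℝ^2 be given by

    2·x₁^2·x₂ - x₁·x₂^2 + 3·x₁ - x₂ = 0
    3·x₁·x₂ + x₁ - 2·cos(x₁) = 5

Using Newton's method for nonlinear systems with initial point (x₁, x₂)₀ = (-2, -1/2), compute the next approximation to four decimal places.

At (-2, -1/2): F = (-9.0000, -3.167706).
Jacobian J = [[4·x₁·x₂ - x₂^2 + 3, 2·x₁^2 - 2·x₁·x₂ - 1], [3·x₂ + 2·sin(x₁) + 1, 3·x₁]].
At the point, J = [[6.7500, 5.0000], [-2.318595, -6.0000]] (det J = -28.907026).
Solving J·Δ = −F gives Δ = (2.4160, -1.4616).
Then the next iterate is (x₁, x₂)₁ = (0.4160, -1.9616).

(0.4160, -1.9616)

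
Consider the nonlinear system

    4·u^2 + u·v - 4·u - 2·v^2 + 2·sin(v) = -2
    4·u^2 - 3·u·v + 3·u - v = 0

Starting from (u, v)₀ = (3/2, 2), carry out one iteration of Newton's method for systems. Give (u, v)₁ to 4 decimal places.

(0.7422, 1.2145)

At (3/2, 2): F = (1.818595, 2.5000).
Jacobian J = [[8·u + v - 4, u - 4·v + 2·cos(v)], [8·u - 3·v + 3, -3·u - 1]].
At the point, J = [[10.0000, -7.332294], [9.0000, -5.5000]] (det J = 10.990643).
Solving J·Δ = −F gives Δ = (-0.7578, -0.7855).
Then the next iterate is (u, v)₁ = (0.7422, 1.2145).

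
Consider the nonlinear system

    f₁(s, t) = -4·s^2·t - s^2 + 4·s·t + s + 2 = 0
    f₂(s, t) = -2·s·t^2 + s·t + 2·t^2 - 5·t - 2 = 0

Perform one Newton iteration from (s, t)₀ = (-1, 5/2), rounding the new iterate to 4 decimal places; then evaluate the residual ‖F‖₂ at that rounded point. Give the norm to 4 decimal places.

At (-1, 5/2): F = (-20.0000, 8.0000).
Jacobian J = [[-8·s·t - 2·s + 4·t + 1, -4·s^2 + 4·s], [-2·t^2 + t, -4·s·t + s + 4·t - 5]].
At the point, J = [[33.0000, -8.0000], [-10.0000, 14.0000]] (det J = 382.0000).
Solving J·Δ = −F gives Δ = (0.5654, -0.1675).
Then the next iterate is (s, t)₁ = (-0.4346, 2.3325).
Re-evaluating at (-0.4346, 2.3325): F = (-4.440519, 0.933839), so ‖F‖₂ = 4.5376.

4.5376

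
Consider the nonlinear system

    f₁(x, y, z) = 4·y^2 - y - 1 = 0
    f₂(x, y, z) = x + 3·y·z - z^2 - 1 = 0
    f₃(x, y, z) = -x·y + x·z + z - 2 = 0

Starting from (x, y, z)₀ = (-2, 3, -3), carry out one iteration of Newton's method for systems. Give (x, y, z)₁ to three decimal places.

At (-2, 3, -3): F = (32.000, -39.000, 7.000).
Jacobian J = [[0, 8·y - 1, 0], [1, 3·z, 3·y - 2·z], [-y + z, -x, x + 1]].
At the point, J = [[0.000, 23.000, 0.000], [1.000, -9.000, 15.000], [-6.000, 2.000, -1.000]] (det J = -2047.000).
Solving J·Δ = −F gives Δ = (0.413, -1.391, 1.738).
Then the next iterate is (x, y, z)₁ = (-1.587, 1.609, -1.262).

(-1.587, 1.609, -1.262)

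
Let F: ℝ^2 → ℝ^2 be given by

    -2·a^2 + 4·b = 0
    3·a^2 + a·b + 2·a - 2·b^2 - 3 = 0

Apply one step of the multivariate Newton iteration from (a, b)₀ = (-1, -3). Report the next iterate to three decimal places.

At (-1, -3): F = (-14.000, -17.000).
Jacobian J = [[-4·a, 4], [6·a + b + 2, a - 4·b]].
At the point, J = [[4.000, 4.000], [-7.000, 11.000]] (det J = 72.000).
Solving J·Δ = −F gives Δ = (1.194, 2.306).
Then the next iterate is (a, b)₁ = (0.194, -0.694).

(0.194, -0.694)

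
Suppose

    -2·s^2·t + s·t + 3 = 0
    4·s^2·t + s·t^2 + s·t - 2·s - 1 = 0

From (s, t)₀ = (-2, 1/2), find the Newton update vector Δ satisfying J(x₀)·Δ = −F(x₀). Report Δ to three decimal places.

(1.844, 0.630)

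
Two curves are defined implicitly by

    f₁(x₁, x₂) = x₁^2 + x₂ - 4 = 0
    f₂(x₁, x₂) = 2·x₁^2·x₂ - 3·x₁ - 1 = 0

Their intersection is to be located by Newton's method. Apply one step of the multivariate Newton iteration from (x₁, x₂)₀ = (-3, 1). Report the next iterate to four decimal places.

(-2.1183, 0.2903)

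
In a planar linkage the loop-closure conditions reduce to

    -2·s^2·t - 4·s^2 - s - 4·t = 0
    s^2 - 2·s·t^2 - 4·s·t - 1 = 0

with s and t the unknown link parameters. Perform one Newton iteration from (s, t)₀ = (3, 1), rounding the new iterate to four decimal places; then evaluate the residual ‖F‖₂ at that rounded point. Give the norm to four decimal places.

17.4515

At (3, 1): F = (-61.0000, -10.0000).
Jacobian J = [[-4·s·t - 8·s - 1, -2·s^2 - 4], [2·s - 2·t^2 - 4·t, -4·s·t - 4·s]].
At the point, J = [[-37.0000, -22.0000], [0.0000, -24.0000]] (det J = 888.0000).
Solving J·Δ = −F gives Δ = (-1.4009, -0.4167).
Then the next iterate is (s, t)₁ = (1.5991, 0.5833).
Re-evaluating at (1.5991, 0.5833): F = (-17.143920, -3.262051), so ‖F‖₂ = 17.4515.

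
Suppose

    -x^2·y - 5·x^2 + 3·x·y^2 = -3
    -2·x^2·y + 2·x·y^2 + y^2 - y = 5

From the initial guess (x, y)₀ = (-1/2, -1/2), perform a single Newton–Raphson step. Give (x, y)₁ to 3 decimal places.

At (-1/2, -1/2): F = (1.500, -4.250).
Jacobian J = [[-2·x·y - 10·x + 3·y^2, -x^2 + 6·x·y], [-4·x·y + 2·y^2, -2·x^2 + 4·x·y + 2·y - 1]].
At the point, J = [[5.250, 1.250], [-0.500, -1.500]] (det J = -7.250).
Solving J·Δ = −F gives Δ = (0.422, -2.974).
Then the next iterate is (x, y)₁ = (-0.078, -3.474).

(-0.078, -3.474)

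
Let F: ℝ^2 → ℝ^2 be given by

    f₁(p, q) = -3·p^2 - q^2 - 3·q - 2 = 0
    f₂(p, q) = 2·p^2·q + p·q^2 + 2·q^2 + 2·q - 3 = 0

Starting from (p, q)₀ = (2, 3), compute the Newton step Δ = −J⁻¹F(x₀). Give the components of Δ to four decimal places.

At (2, 3): F = (-32.0000, 63.0000).
Jacobian J = [[-6·p, -2·q - 3], [4·p·q + q^2, 2·p^2 + 2·p·q + 4·q + 2]].
At the point, J = [[-12.0000, -9.0000], [33.0000, 34.0000]] (det J = -111.0000).
Solving J·Δ = −F gives Δ = (-4.6937, 2.7027).

(-4.6937, 2.7027)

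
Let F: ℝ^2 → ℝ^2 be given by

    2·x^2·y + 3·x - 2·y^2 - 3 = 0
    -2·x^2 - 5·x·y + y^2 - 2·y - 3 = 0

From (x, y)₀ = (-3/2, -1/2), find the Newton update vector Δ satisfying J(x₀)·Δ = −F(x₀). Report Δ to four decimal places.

(0.6681, 0.9602)

At (-3/2, -1/2): F = (-10.2500, -10.0000).
Jacobian J = [[4·x·y + 3, 2·x^2 - 4·y], [-4·x - 5·y, -5·x + 2·y - 2]].
At the point, J = [[6.0000, 6.5000], [8.5000, 4.5000]] (det J = -28.2500).
Solving J·Δ = −F gives Δ = (0.6681, 0.9602).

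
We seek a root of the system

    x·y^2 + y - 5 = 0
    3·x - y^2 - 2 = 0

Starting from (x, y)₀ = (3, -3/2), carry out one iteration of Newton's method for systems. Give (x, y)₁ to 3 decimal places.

At (3, -3/2): F = (0.250, 4.750).
Jacobian J = [[y^2, 2·x·y + 1], [3, -2·y]].
At the point, J = [[2.250, -8.000], [3.000, 3.000]] (det J = 30.750).
Solving J·Δ = −F gives Δ = (-1.260, -0.323).
Then the next iterate is (x, y)₁ = (1.740, -1.823).

(1.740, -1.823)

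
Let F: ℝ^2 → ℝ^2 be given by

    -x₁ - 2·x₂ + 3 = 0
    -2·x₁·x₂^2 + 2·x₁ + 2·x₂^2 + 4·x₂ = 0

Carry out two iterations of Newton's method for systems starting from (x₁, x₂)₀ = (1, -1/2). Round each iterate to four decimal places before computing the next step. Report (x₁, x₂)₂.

(9.5059, -3.2529)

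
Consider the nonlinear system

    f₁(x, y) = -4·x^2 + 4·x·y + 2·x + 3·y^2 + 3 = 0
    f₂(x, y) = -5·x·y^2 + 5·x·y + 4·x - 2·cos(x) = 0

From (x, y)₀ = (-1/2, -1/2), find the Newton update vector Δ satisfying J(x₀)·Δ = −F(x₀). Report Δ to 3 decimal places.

(-0.983, -0.237)

At (-1/2, -1/2): F = (2.750, -1.88017).
Jacobian J = [[-8·x + 4·y + 2, 4·x + 6·y], [-5·y^2 + 5·y + 2·sin(x) + 4, -10·x·y + 5·x]].
At the point, J = [[4.000, -5.000], [-0.70885, -5.000]] (det J = -23.54426).
Solving J·Δ = −F gives Δ = (-0.983, -0.237).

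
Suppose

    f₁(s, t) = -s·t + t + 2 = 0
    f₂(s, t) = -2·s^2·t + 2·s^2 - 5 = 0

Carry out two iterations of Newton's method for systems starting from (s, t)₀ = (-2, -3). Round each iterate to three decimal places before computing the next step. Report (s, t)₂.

At (-2, -3): F = (-7.000, 27.000).
Jacobian J = [[-t, -s + 1], [-4·s·t + 4·s, -2·s^2]].
At the point, J = [[3.000, 3.000], [-32.000, -8.000]] (det J = 72.000).
Solving J·Δ = −F gives Δ = (0.347, 1.986).
Then the next iterate is (s, t)₁ = (-1.653, -1.014).
Round to (-1.653, -1.014) and repeat: F = (-0.69014, 6.00614), J = [[1.014, 2.653], [-13.31657, -5.46482]].
Δ = (0.408, 0.104), so (s, t)₂ = (-1.245, -0.910).

(-1.245, -0.910)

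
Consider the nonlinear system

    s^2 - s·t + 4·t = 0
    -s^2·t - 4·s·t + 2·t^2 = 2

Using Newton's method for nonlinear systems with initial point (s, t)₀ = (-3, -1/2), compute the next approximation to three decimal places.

At (-3, -1/2): F = (5.500, -3.000).
Jacobian J = [[2·s - t, -s + 4], [-2·s·t - 4·t, -s^2 - 4·s + 4·t]].
At the point, J = [[-5.500, 7.000], [-1.000, 1.000]] (det J = 1.500).
Solving J·Δ = −F gives Δ = (-17.667, -14.667).
Then the next iterate is (s, t)₁ = (-20.667, -15.167).

(-20.667, -15.167)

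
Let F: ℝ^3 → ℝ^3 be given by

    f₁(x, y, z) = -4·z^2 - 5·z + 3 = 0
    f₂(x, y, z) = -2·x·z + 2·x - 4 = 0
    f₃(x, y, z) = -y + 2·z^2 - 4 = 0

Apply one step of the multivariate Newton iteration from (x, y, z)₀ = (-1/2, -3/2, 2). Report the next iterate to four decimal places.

At (-1/2, -3/2, 2): F = (-23.0000, -3.0000, 5.5000).
Jacobian J = [[0, 0, -8·z - 5], [-2·z + 2, 0, -2·x], [0, -1, 4·z]].
At the point, J = [[0.0000, 0.0000, -21.0000], [-2.0000, 0.0000, 1.0000], [0.0000, -1.0000, 8.0000]] (det J = -42.0000).
Solving J·Δ = −F gives Δ = (-2.0476, -3.2619, -1.0952).
Then the next iterate is (x, y, z)₁ = (-2.5476, -4.7619, 0.9048).

(-2.5476, -4.7619, 0.9048)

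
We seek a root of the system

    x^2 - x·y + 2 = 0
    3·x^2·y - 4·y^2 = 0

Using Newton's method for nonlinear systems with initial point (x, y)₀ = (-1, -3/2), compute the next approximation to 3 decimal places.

(1.182, -1.909)

At (-1, -3/2): F = (1.500, -13.500).
Jacobian J = [[2·x - y, -x], [6·x·y, 3·x^2 - 8·y]].
At the point, J = [[-0.500, 1.000], [9.000, 15.000]] (det J = -16.500).
Solving J·Δ = −F gives Δ = (2.182, -0.409).
Then the next iterate is (x, y)₁ = (1.182, -1.909).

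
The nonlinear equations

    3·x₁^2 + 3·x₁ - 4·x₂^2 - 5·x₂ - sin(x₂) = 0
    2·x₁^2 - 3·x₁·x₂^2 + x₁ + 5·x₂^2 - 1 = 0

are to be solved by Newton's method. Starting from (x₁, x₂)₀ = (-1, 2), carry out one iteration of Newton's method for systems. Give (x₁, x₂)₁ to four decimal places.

At (-1, 2): F = (-26.909297, 32.0000).
Jacobian J = [[6·x₁ + 3, -8·x₂ - cos(x₂) - 5], [4·x₁ - 3·x₂^2 + 1, -6·x₁·x₂ + 10·x₂]].
At the point, J = [[-3.0000, -20.583853], [-15.0000, 32.0000]] (det J = -404.757797).
Solving J·Δ = −F gives Δ = (-0.5001, -1.2344).
Then the next iterate is (x₁, x₂)₁ = (-1.5001, 0.7656).

(-1.5001, 0.7656)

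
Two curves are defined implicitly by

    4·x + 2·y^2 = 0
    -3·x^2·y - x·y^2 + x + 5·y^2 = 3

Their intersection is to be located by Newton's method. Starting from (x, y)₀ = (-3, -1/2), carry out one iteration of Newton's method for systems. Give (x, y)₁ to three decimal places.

At (-3, -1/2): F = (-11.500, 9.500).
Jacobian J = [[4, 4·y], [-6·x·y - y^2 + 1, -3·x^2 - 2·x·y + 10·y]].
At the point, J = [[4.000, -2.000], [-8.250, -35.000]] (det J = -156.500).
Solving J·Δ = −F gives Δ = (2.693, -0.363).
Then the next iterate is (x, y)₁ = (-0.307, -0.863).

(-0.307, -0.863)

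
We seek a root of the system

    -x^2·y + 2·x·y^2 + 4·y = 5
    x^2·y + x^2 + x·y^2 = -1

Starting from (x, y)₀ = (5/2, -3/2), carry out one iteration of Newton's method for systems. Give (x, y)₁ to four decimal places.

(5.0032, 0.7994)

At (5/2, -3/2): F = (9.6250, 3.5000).
Jacobian J = [[-2·x·y + 2·y^2, -x^2 + 4·x·y + 4], [2·x·y + 2·x + y^2, x^2 + 2·x·y]].
At the point, J = [[12.0000, -17.2500], [-0.2500, -1.2500]] (det J = -19.3125).
Solving J·Δ = −F gives Δ = (2.5032, 2.2994).
Then the next iterate is (x, y)₁ = (5.0032, 0.7994).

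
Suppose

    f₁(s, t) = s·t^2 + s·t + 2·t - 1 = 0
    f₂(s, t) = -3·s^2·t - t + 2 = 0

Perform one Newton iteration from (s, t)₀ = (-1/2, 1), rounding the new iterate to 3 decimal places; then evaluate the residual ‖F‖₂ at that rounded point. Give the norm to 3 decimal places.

At (-1/2, 1): F = (0.000, 0.250).
Jacobian J = [[t^2 + t, 2·s·t + s + 2], [-6·s·t, -3·s^2 - 1]].
At the point, J = [[2.000, 0.500], [3.000, -1.750]] (det J = -5.000).
Solving J·Δ = −F gives Δ = (-0.025, 0.100).
Then the next iterate is (s, t)₁ = (-0.525, 1.100).
Re-evaluating at (-0.525, 1.100): F = (-0.01275, -0.00956), so ‖F‖₂ = 0.016.

0.016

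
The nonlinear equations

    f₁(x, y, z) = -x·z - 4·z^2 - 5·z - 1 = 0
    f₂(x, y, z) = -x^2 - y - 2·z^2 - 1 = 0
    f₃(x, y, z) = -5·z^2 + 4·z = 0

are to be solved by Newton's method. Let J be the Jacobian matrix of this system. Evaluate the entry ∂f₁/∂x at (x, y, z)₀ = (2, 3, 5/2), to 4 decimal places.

-2.5000

∂f₁/∂x = -z.
At (2, 3, 5/2) this is -2.5000.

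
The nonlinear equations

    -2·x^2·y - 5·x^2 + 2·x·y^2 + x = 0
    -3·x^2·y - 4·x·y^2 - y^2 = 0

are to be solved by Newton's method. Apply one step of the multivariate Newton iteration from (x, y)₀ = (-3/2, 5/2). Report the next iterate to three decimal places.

(-0.829, 1.804)

At (-3/2, 5/2): F = (-42.750, 14.375).
Jacobian J = [[-4·x·y - 10·x + 2·y^2 + 1, -2·x^2 + 4·x·y], [-6·x·y - 4·y^2, -3·x^2 - 8·x·y - 2·y]].
At the point, J = [[43.500, -19.500], [-2.500, 18.250]] (det J = 745.125).
Solving J·Δ = −F gives Δ = (0.671, -0.696).
Then the next iterate is (x, y)₁ = (-0.829, 1.804).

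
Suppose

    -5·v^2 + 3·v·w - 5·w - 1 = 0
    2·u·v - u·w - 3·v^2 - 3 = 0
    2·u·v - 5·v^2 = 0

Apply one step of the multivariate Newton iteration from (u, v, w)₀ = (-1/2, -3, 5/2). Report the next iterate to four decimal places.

At (-1/2, -3, 5/2): F = (-81.0000, -25.7500, -42.0000).
Jacobian J = [[0, -10·v + 3·w, 3·v - 5], [2·v - w, 2·u - 6·v, -u], [2·v, 2·u - 10·v, 0]].
At the point, J = [[0.0000, 37.5000, -14.0000], [-8.5000, 17.0000, 0.5000], [-6.0000, 29.0000, 0.0000]] (det J = 1910.5000).
Solving J·Δ = −F gives Δ = (-0.4426, 1.3567, -2.1517).
Then the next iterate is (u, v, w)₁ = (-0.9426, -1.6433, 0.3483).

(-0.9426, -1.6433, 0.3483)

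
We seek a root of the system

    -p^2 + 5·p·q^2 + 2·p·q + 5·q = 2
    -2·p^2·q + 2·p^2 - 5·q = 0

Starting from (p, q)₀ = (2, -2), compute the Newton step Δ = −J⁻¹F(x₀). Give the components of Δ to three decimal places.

(-1.439, -0.041)

At (2, -2): F = (16.000, 34.000).
Jacobian J = [[-2·p + 5·q^2 + 2·q, 10·p·q + 2·p + 5], [-4·p·q + 4·p, -2·p^2 - 5]].
At the point, J = [[12.000, -31.000], [24.000, -13.000]] (det J = 588.000).
Solving J·Δ = −F gives Δ = (-1.439, -0.041).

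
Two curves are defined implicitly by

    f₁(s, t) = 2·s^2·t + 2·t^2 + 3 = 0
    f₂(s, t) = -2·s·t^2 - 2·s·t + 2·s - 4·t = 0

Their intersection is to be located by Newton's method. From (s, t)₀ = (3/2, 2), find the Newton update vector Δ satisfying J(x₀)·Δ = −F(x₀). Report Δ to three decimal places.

(-0.898, -0.738)

At (3/2, 2): F = (20.000, -23.000).
Jacobian J = [[4·s·t, 2·s^2 + 4·t], [-2·t^2 - 2·t + 2, -4·s·t - 2·s - 4]].
At the point, J = [[12.000, 12.500], [-10.000, -19.000]] (det J = -103.000).
Solving J·Δ = −F gives Δ = (-0.898, -0.738).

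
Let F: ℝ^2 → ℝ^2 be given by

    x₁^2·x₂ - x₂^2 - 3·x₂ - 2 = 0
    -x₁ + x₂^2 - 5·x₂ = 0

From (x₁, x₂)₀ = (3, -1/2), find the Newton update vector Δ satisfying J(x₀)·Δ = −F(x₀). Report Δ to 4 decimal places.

At (3, -1/2): F = (-5.2500, -0.2500).
Jacobian J = [[2·x₁·x₂, x₁^2 - 2·x₂ - 3], [-1, 2·x₂ - 5]].
At the point, J = [[-3.0000, 7.0000], [-1.0000, -6.0000]] (det J = 25.0000).
Solving J·Δ = −F gives Δ = (-1.3300, 0.1800).

(-1.3300, 0.1800)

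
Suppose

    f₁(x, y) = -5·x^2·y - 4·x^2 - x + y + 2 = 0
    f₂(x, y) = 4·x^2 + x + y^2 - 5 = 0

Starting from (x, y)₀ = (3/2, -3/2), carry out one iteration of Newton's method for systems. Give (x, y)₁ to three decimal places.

(0.939, -1.350)

At (3/2, -3/2): F = (6.875, 7.750).
Jacobian J = [[-10·x·y - 8·x - 1, -5·x^2 + 1], [8·x + 1, 2·y]].
At the point, J = [[9.500, -10.250], [13.000, -3.000]] (det J = 104.750).
Solving J·Δ = −F gives Δ = (-0.561, 0.150).
Then the next iterate is (x, y)₁ = (0.939, -1.350).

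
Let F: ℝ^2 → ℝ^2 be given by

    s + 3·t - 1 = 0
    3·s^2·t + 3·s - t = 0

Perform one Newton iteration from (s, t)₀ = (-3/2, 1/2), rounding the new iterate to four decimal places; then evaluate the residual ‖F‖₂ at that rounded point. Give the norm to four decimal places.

At (-3/2, 1/2): F = (-1.0000, -1.6250).
Jacobian J = [[1, 3], [6·s·t + 3, 3·s^2 - 1]].
At the point, J = [[1.0000, 3.0000], [-1.5000, 5.7500]] (det J = 10.2500).
Solving J·Δ = −F gives Δ = (0.0854, 0.3049).
Then the next iterate is (s, t)₁ = (-1.4146, 0.8049).
Re-evaluating at (-1.4146, 0.8049): F = (0.0001, -0.216660), so ‖F‖₂ = 0.2167.

0.2167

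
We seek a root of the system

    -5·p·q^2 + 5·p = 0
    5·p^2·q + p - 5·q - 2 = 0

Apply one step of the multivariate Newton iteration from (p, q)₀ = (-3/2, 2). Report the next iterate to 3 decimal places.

(-1.333, 1.333)

At (-3/2, 2): F = (22.500, 9.000).
Jacobian J = [[-5·q^2 + 5, -10·p·q], [10·p·q + 1, 5·p^2 - 5]].
At the point, J = [[-15.000, 30.000], [-29.000, 6.250]] (det J = 776.250).
Solving J·Δ = −F gives Δ = (0.167, -0.667).
Then the next iterate is (p, q)₁ = (-1.333, 1.333).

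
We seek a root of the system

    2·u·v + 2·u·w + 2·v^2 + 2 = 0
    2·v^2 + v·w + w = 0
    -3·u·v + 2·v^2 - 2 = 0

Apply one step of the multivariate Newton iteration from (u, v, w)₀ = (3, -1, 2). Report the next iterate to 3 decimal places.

At (3, -1, 2): F = (10.000, 2.000, 9.000).
Jacobian J = [[2·v + 2·w, 2·u + 4·v, 2·u], [0, 4·v + w, v + 1], [-3·v, -3·u + 4·v, 0]].
At the point, J = [[2.000, 2.000, 6.000], [0.000, -2.000, 0.000], [3.000, -13.000, 0.000]] (det J = 36.000).
Solving J·Δ = −F gives Δ = (1.333, 1.000, -2.444).
Then the next iterate is (u, v, w)₁ = (4.333, 0.000, -0.444).

(4.333, 0.000, -0.444)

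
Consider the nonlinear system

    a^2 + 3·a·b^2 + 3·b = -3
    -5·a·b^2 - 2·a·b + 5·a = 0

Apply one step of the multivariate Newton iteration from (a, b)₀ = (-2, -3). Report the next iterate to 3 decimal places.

At (-2, -3): F = (-56.000, 68.000).
Jacobian J = [[2·a + 3·b^2, 6·a·b + 3], [-5·b^2 - 2·b + 5, -10·a·b - 2·a]].
At the point, J = [[23.000, 39.000], [-34.000, -56.000]] (det J = 38.000).
Solving J·Δ = −F gives Δ = (-12.737, 8.947).
Then the next iterate is (a, b)₁ = (-14.737, 5.947).

(-14.737, 5.947)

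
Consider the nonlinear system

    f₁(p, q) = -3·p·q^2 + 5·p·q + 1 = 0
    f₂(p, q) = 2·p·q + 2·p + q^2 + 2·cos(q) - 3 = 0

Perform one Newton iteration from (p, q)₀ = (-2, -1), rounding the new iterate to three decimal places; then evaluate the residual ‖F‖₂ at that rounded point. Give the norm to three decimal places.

At (-2, -1): F = (17.000, -0.91940).
Jacobian J = [[-3·q^2 + 5·q, -6·p·q + 5·p], [2·q + 2, 2·p + 2·q - 2·sin(q)]].
At the point, J = [[-8.000, -22.000], [0.000, -4.31706]] (det J = 34.53646).
Solving J·Δ = −F gives Δ = (2.711, -0.213).
Then the next iterate is (p, q)₁ = (0.711, -1.213).
Re-evaluating at (0.711, -1.213): F = (-6.45065, -1.13110), so ‖F‖₂ = 6.549.

6.549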